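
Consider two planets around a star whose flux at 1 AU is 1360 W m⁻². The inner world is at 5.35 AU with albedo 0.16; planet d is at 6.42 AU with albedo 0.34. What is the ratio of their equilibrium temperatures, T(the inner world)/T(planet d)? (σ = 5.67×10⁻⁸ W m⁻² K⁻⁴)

T₁/T₂ ≈ 1.164

T_eq = [S₀(1−A)/(4σd²)]^(1/4), so T ∝ (1−A)^(1/4) / √d.
T₁ = [1360×0.84/(4×5.67×10⁻⁸×5.35²)]^(1/4) = 115.18 K.
T₂ = [1360×0.66/(4×5.67×10⁻⁸×6.42²)]^(1/4) = 98.99 K.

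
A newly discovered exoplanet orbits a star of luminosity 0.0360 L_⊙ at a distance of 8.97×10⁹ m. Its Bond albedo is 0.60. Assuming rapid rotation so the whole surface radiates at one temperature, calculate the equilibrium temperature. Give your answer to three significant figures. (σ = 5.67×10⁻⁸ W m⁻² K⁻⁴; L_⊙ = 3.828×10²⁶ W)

T_eq ≈ 394 K

L = 0.0360 × 3.828×10²⁶ = 1.38×10²⁵ W.
Flux: S = L/(4πd²) = 1.38×10²⁵/(4π×(8.97×10⁹)²) = 1.36×10⁴ W m⁻².
Energy balance: absorbed = emitted ⇒ πR²·S(1−A) = 4πR²·σT_eq⁴, so T_eq⁴ = S(1−A)/(4σ).
T_eq = [1.36×10⁴ × 0.40 / (4 × 5.67×10⁻⁸)]^(1/4) = (2.40×10¹⁰)^(1/4) = 394 K.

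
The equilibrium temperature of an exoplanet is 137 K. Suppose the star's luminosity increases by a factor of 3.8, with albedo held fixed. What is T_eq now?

T_eq ∝ L^(1/4) · d^(−1/2).
T′ = 137 × 3.8^(1/4) = 191 K.

T_eq ≈ 191 K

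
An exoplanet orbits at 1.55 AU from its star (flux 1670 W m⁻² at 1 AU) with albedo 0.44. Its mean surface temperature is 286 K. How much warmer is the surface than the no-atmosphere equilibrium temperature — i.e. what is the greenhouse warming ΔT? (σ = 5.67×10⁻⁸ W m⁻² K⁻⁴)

S = 1670/1.55² = 695.1 W m⁻².
T_eq = [S(1−A)/(4σ)]^(1/4) = [695.1×0.56/(4×5.67×10⁻⁸)]^(1/4) = 203.5 K.
ΔT = T_surf − T_eq = 286 − 203.5.

ΔT ≈ 82.5 K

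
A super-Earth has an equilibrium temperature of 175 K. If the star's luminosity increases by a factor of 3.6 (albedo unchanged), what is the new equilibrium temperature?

T_eq ∝ L^(1/4) · d^(−1/2).
T′ = 175 × 3.6^(1/4) = 241 K.

T_eq ≈ 241 K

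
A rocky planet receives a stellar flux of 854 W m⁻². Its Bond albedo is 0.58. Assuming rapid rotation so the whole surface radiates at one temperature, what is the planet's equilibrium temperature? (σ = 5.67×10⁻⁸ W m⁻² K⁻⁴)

Energy balance: absorbed = emitted ⇒ πR²·S(1−A) = 4πR²·σT_eq⁴, so T_eq⁴ = S(1−A)/(4σ).
T_eq = [854 × 0.42 / (4 × 5.67×10⁻⁸)]^(1/4) = (1.58×10⁹)^(1/4) = 199 K.

T_eq ≈ 199 K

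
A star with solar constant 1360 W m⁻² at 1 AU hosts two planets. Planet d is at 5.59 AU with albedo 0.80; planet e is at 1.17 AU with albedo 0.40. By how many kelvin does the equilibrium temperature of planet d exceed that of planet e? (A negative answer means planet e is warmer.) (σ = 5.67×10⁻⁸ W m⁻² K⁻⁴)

T_eq = [S₀(1−A)/(4σd²)]^(1/4), so T ∝ (1−A)^(1/4) / √d.
T₁ = [1360×0.20/(4×5.67×10⁻⁸×5.59²)]^(1/4) = 78.71 K.
T₂ = [1360×0.60/(4×5.67×10⁻⁸×1.17²)]^(1/4) = 226.42 K.

ΔT ≈ -147.7 K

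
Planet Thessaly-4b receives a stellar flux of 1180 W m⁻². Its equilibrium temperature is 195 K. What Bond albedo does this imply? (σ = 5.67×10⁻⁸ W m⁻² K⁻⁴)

From T_eq⁴ = S(1−A)/(4σ): 1−A = 4σT_eq⁴/S.
1−A = 4 × 5.67×10⁻⁸ × (195)⁴ / 1180 = 0.278.

A ≈ 0.72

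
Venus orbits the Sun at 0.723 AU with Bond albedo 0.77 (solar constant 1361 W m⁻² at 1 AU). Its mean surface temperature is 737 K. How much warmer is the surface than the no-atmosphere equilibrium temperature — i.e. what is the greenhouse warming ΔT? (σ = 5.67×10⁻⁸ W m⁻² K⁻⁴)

S = 1361/0.723² = 2604 W m⁻².
T_eq = [S(1−A)/(4σ)]^(1/4) = [2604×0.23/(4×5.67×10⁻⁸)]^(1/4) = 226.7 K.
ΔT = T_surf − T_eq = 737 − 226.7.

ΔT ≈ 510.3 K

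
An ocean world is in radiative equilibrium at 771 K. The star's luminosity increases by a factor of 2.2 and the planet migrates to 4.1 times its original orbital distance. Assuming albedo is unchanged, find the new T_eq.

T_eq ∝ L^(1/4) · d^(−1/2).
T′ = 771 × 2.2^(1/4) / 4.1^(1/2) = 464 K.

T_eq ≈ 464 K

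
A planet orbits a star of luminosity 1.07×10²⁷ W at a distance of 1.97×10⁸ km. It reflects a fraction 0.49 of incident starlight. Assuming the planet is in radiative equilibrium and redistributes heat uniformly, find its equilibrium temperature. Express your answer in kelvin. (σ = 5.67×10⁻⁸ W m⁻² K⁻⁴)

T_eq ≈ 265 K

d = 1.97×10⁸ km = 1.97×10¹¹ m.
Flux: S = L/(4πd²) = 1.07×10²⁷/(4π×(1.97×10¹¹)²) = 2190 W m⁻².
Energy balance: absorbed = emitted ⇒ πR²·S(1−A) = 4πR²·σT_eq⁴, so T_eq⁴ = S(1−A)/(4σ).
T_eq = [2190 × 0.51 / (4 × 5.67×10⁻⁸)]^(1/4) = (4.93×10⁹)^(1/4) = 265 K.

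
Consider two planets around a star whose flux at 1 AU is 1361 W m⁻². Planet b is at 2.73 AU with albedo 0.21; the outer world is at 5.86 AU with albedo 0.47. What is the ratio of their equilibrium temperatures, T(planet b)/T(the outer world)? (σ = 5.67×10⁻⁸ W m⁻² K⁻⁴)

T₁/T₂ ≈ 1.619

T_eq = [S₀(1−A)/(4σd²)]^(1/4), so T ∝ (1−A)^(1/4) / √d.
T₁ = [1361×0.79/(4×5.67×10⁻⁸×2.73²)]^(1/4) = 158.81 K.
T₂ = [1361×0.53/(4×5.67×10⁻⁸×5.86²)]^(1/4) = 98.10 K.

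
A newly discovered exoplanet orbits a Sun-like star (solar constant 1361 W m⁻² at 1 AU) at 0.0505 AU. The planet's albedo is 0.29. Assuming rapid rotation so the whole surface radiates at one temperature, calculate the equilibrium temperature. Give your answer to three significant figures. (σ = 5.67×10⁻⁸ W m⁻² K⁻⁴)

T_eq ≈ 1140 K

Flux at 0.0505 AU: S = 1361/0.0505² = 5.34×10⁵ W m⁻².
Energy balance: absorbed = emitted ⇒ πR²·S(1−A) = 4πR²·σT_eq⁴, so T_eq⁴ = S(1−A)/(4σ).
T_eq = [5.34×10⁵ × 0.71 / (4 × 5.67×10⁻⁸)]^(1/4) = (1.67×10¹²)^(1/4) = 1140 K.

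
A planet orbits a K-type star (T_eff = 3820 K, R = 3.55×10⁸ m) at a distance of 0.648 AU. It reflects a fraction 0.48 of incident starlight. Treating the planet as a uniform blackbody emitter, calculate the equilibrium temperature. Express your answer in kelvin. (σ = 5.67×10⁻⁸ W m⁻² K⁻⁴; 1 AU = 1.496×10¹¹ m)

d = 0.648 AU = 9.69×10¹⁰ m.
L = 4πR_⋆²σT_⋆⁴ = 4π(3.55×10⁸)² × 5.67×10⁻⁸ × (3820)⁴ = 1.91×10²⁵ W.
S = L/(4πd²) = 162 W m⁻².
Energy balance: absorbed = emitted ⇒ πR²·S(1−A) = 4πR²·σT_eq⁴, so T_eq⁴ = S(1−A)/(4σ).
T_eq = [162 × 0.52 / (4 × 5.67×10⁻⁸)]^(1/4) = (3.71×10⁸)^(1/4) = 139 K.

T_eq ≈ 139 K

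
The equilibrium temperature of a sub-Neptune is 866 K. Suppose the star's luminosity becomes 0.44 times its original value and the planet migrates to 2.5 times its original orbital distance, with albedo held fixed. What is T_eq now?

T_eq ∝ L^(1/4) · d^(−1/2).
T′ = 866 × 0.44^(1/4) / 2.5^(1/2) = 446 K.

T_eq ≈ 446 K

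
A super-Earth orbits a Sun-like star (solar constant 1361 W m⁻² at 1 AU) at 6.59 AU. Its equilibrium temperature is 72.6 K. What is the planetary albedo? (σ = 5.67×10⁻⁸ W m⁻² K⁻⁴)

Flux at 6.59 AU: S = 1361/6.59² = 31.3 W m⁻².
From T_eq⁴ = S(1−A)/(4σ): 1−A = 4σT_eq⁴/S.
1−A = 4 × 5.67×10⁻⁸ × (72.6)⁴ / 31.3 = 0.201.

A ≈ 0.80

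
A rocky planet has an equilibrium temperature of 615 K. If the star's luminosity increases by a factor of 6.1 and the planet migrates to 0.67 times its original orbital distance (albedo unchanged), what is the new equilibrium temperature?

T_eq ∝ L^(1/4) · d^(−1/2).
T′ = 615 × 6.1^(1/4) / 0.67^(1/2) = 1180 K.

T_eq ≈ 1180 K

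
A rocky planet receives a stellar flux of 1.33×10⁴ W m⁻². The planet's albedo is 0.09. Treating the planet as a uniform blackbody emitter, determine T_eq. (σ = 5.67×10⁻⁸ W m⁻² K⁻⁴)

T_eq ≈ 481 K

Energy balance: absorbed = emitted ⇒ πR²·S(1−A) = 4πR²·σT_eq⁴, so T_eq⁴ = S(1−A)/(4σ).
T_eq = [1.33×10⁴ × 0.91 / (4 × 5.67×10⁻⁸)]^(1/4) = (5.34×10¹⁰)^(1/4) = 481 K.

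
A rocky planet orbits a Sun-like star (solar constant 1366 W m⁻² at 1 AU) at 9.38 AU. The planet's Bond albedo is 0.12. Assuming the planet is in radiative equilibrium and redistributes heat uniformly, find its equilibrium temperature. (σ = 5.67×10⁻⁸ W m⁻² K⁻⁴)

Flux at 9.38 AU: S = 1366/9.38² = 15.5 W m⁻².
Energy balance: absorbed = emitted ⇒ πR²·S(1−A) = 4πR²·σT_eq⁴, so T_eq⁴ = S(1−A)/(4σ).
T_eq = [15.5 × 0.88 / (4 × 5.67×10⁻⁸)]^(1/4) = (6.02×10⁷)^(1/4) = 88.1 K.

T_eq ≈ 88.1 K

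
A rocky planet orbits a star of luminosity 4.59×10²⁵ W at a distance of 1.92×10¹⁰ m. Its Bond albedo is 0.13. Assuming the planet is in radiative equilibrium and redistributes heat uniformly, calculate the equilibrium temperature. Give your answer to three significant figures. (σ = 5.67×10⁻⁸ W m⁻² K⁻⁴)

Flux: S = L/(4πd²) = 4.59×10²⁵/(4π×(1.92×10¹⁰)²) = 9910 W m⁻².
Energy balance: absorbed = emitted ⇒ πR²·S(1−A) = 4πR²·σT_eq⁴, so T_eq⁴ = S(1−A)/(4σ).
T_eq = [9910 × 0.87 / (4 × 5.67×10⁻⁸)]^(1/4) = (3.80×10¹⁰)^(1/4) = 442 K.

T_eq ≈ 442 K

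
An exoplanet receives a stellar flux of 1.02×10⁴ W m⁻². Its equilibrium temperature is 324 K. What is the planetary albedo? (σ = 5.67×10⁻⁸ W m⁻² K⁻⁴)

A ≈ 0.75

From T_eq⁴ = S(1−A)/(4σ): 1−A = 4σT_eq⁴/S.
1−A = 4 × 5.67×10⁻⁸ × (324)⁴ / 1.02×10⁴ = 0.245.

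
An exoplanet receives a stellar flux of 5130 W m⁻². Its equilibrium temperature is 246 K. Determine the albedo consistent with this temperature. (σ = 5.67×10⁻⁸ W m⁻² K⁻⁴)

From T_eq⁴ = S(1−A)/(4σ): 1−A = 4σT_eq⁴/S.
1−A = 4 × 5.67×10⁻⁸ × (246)⁴ / 5130 = 0.162.

A ≈ 0.84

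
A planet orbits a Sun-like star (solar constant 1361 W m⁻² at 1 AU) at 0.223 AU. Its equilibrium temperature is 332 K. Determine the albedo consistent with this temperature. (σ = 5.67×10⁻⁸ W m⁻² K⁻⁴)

A ≈ 0.90

Flux at 0.223 AU: S = 1361/0.223² = 2.74×10⁴ W m⁻².
From T_eq⁴ = S(1−A)/(4σ): 1−A = 4σT_eq⁴/S.
1−A = 4 × 5.67×10⁻⁸ × (332)⁴ / 2.74×10⁴ = 0.101.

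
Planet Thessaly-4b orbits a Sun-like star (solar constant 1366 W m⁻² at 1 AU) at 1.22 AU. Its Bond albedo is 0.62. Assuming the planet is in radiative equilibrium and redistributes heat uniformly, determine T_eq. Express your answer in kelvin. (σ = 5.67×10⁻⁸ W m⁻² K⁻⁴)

Flux at 1.22 AU: S = 1366/1.22² = 918 W m⁻².
Energy balance: absorbed = emitted ⇒ πR²·S(1−A) = 4πR²·σT_eq⁴, so T_eq⁴ = S(1−A)/(4σ).
T_eq = [918 × 0.38 / (4 × 5.67×10⁻⁸)]^(1/4) = (1.54×10⁹)^(1/4) = 198 K.

T_eq ≈ 198 K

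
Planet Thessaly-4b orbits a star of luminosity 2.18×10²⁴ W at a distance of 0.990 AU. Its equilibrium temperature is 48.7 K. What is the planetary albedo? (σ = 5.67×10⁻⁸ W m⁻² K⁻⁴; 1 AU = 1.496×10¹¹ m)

d = 0.990 AU = 1.48×10¹¹ m.
Flux: S = L/(4πd²) = 2.18×10²⁴/(4π×(1.48×10¹¹)²) = 7.91 W m⁻².
From T_eq⁴ = S(1−A)/(4σ): 1−A = 4σT_eq⁴/S.
1−A = 4 × 5.67×10⁻⁸ × (48.7)⁴ / 7.91 = 0.161.

A ≈ 0.84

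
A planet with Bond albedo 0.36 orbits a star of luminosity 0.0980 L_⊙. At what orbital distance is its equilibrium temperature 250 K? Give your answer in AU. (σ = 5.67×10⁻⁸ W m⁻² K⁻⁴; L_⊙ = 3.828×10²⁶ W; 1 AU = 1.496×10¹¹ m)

L = 0.0980 × 3.828×10²⁶ = 3.75×10²⁵ W.
From T_eq⁴ = L(1−A)/(16πσd²): d = √[L(1−A)/(16πσT_eq⁴)].
d = √[3.75×10²⁵ × 0.64 / (16π × 5.67×10⁻⁸ × (250)⁴)] = 4.64×10¹⁰ m = 0.310 AU.

d ≈ 0.310 AU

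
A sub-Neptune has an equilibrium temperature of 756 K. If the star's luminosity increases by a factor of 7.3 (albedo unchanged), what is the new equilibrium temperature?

T_eq ≈ 1240 K

T_eq ∝ L^(1/4) · d^(−1/2).
T′ = 756 × 7.3^(1/4) = 1240 K.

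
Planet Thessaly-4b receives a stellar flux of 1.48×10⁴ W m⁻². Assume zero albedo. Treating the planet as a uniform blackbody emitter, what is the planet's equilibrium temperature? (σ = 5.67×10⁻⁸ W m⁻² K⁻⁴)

Energy balance: absorbed = emitted ⇒ πR²·S(1−A) = 4πR²·σT_eq⁴, so T_eq⁴ = S(1−A)/(4σ).
T_eq = [1.48×10⁴ × 1.00 / (4 × 5.67×10⁻⁸)]^(1/4) = (6.53×10¹⁰)^(1/4) = 505 K.

T_eq ≈ 505 K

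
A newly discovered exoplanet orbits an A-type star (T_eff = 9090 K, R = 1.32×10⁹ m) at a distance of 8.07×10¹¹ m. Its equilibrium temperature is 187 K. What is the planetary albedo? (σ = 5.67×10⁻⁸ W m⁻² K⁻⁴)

L = 4πR_⋆²σT_⋆⁴ = 4π(1.32×10⁹)² × 5.67×10⁻⁸ × (9090)⁴ = 8.48×10²⁷ W.
S = L/(4πd²) = 1040 W m⁻².
From T_eq⁴ = S(1−A)/(4σ): 1−A = 4σT_eq⁴/S.
1−A = 4 × 5.67×10⁻⁸ × (187)⁴ / 1040 = 0.268.

A ≈ 0.73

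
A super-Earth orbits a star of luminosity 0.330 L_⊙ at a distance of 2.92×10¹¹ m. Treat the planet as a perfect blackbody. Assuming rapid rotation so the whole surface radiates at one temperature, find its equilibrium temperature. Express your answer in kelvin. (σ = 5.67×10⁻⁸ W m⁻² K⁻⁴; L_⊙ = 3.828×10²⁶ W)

L = 0.330 × 3.828×10²⁶ = 1.26×10²⁶ W.
Flux: S = L/(4πd²) = 1.26×10²⁶/(4π×(2.92×10¹¹)²) = 118 W m⁻².
Energy balance: absorbed = emitted ⇒ πR²·S(1−A) = 4πR²·σT_eq⁴, so T_eq⁴ = S(1−A)/(4σ).
T_eq = [118 × 1.00 / (4 × 5.67×10⁻⁸)]^(1/4) = (5.20×10⁸)^(1/4) = 151 K.

T_eq ≈ 151 K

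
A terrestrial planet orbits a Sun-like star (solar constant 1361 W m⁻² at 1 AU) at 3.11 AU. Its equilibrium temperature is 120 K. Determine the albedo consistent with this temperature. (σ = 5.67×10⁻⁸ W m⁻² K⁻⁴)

A ≈ 0.67

Flux at 3.11 AU: S = 1361/3.11² = 141 W m⁻².
From T_eq⁴ = S(1−A)/(4σ): 1−A = 4σT_eq⁴/S.
1−A = 4 × 5.67×10⁻⁸ × (120)⁴ / 141 = 0.334.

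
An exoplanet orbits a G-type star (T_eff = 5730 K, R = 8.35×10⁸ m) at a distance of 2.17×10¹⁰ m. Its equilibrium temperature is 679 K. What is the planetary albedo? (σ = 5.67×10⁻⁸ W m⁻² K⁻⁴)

L = 4πR_⋆²σT_⋆⁴ = 4π(8.35×10⁸)² × 5.67×10⁻⁸ × (5730)⁴ = 5.36×10²⁶ W.
S = L/(4πd²) = 9.05×10⁴ W m⁻².
From T_eq⁴ = S(1−A)/(4σ): 1−A = 4σT_eq⁴/S.
1−A = 4 × 5.67×10⁻⁸ × (679)⁴ / 9.05×10⁴ = 0.533.

A ≈ 0.47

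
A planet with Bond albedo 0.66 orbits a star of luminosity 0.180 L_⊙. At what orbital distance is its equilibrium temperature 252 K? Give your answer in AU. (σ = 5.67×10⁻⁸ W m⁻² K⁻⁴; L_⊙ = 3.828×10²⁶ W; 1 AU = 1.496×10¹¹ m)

d ≈ 0.302 AU

L = 0.180 × 3.828×10²⁶ = 6.89×10²⁵ W.
From T_eq⁴ = L(1−A)/(16πσd²): d = √[L(1−A)/(16πσT_eq⁴)].
d = √[6.89×10²⁵ × 0.34 / (16π × 5.67×10⁻⁸ × (252)⁴)] = 4.51×10¹⁰ m = 0.302 AU.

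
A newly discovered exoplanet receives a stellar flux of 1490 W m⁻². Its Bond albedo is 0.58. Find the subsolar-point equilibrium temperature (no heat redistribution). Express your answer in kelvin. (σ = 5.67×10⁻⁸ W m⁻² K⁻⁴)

At the subsolar point the surface absorbs S(1−A) and emits σT⁴ per unit area — no factor of 4, since only the local patch is in balance.
T = [1490 × 0.42 / 5.67×10⁻⁸]^(1/4) = (1.10×10¹⁰)^(1/4) = 324 K.

T_ss ≈ 324 K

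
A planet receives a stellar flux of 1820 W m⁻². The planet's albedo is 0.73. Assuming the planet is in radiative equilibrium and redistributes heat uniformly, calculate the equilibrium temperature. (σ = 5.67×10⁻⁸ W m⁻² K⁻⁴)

T_eq ≈ 216 K

Energy balance: absorbed = emitted ⇒ πR²·S(1−A) = 4πR²·σT_eq⁴, so T_eq⁴ = S(1−A)/(4σ).
T_eq = [1820 × 0.27 / (4 × 5.67×10⁻⁸)]^(1/4) = (2.17×10⁹)^(1/4) = 216 K.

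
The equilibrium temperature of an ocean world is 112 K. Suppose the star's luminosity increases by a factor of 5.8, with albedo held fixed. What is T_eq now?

T_eq ≈ 174 K

T_eq ∝ L^(1/4) · d^(−1/2).
T′ = 112 × 5.8^(1/4) = 174 K.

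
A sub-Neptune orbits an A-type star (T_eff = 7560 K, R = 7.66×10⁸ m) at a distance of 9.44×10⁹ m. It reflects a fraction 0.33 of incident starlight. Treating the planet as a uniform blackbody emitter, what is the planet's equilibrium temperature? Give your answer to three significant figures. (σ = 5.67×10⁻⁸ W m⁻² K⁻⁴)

L = 4πR_⋆²σT_⋆⁴ = 4π(7.66×10⁸)² × 5.67×10⁻⁸ × (7560)⁴ = 1.37×10²⁷ W.
S = L/(4πd²) = 1.22×10⁶ W m⁻².
Energy balance: absorbed = emitted ⇒ πR²·S(1−A) = 4πR²·σT_eq⁴, so T_eq⁴ = S(1−A)/(4σ).
T_eq = [1.22×10⁶ × 0.67 / (4 × 5.67×10⁻⁸)]^(1/4) = (3.60×10¹²)^(1/4) = 1380 K.

T_eq ≈ 1380 K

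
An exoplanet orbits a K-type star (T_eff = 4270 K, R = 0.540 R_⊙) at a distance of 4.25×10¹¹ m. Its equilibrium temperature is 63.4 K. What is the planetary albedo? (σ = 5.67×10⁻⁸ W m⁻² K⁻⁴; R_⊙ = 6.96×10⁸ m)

A ≈ 0.75

R_⋆ = 0.540 × 6.96×10⁸ = 3.76×10⁸ m.
L = 4πR_⋆²σT_⋆⁴ = 4π(3.76×10⁸)² × 5.67×10⁻⁸ × (4270)⁴ = 3.35×10²⁵ W.
S = L/(4πd²) = 14.7 W m⁻².
From T_eq⁴ = S(1−A)/(4σ): 1−A = 4σT_eq⁴/S.
1−A = 4 × 5.67×10⁻⁸ × (63.4)⁴ / 14.7 = 0.249.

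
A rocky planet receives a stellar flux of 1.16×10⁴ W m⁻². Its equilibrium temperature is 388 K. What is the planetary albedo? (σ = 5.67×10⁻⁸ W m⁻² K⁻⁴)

From T_eq⁴ = S(1−A)/(4σ): 1−A = 4σT_eq⁴/S.
1−A = 4 × 5.67×10⁻⁸ × (388)⁴ / 1.16×10⁴ = 0.443.

A ≈ 0.56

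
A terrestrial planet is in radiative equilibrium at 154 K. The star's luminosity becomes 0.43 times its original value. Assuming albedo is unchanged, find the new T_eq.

T_eq ∝ L^(1/4) · d^(−1/2).
T′ = 154 × 0.43^(1/4) = 125 K.

T_eq ≈ 125 K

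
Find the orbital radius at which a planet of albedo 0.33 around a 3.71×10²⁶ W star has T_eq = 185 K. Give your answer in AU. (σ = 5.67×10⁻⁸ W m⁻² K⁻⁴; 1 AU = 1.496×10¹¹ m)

d ≈ 1.82 AU

From T_eq⁴ = L(1−A)/(16πσd²): d = √[L(1−A)/(16πσT_eq⁴)].
d = √[3.71×10²⁶ × 0.67 / (16π × 5.67×10⁻⁸ × (185)⁴)] = 2.73×10¹¹ m = 1.82 AU.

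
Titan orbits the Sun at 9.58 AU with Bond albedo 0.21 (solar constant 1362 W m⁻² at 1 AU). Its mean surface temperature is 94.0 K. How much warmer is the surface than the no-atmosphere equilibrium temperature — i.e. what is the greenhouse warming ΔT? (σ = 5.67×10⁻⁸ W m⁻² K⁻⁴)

S = 1362/9.58² = 14.84 W m⁻².
T_eq = [S(1−A)/(4σ)]^(1/4) = [14.84×0.79/(4×5.67×10⁻⁸)]^(1/4) = 84.8 K.
ΔT = T_surf − T_eq = 94 − 84.8.

ΔT ≈ 9.2 K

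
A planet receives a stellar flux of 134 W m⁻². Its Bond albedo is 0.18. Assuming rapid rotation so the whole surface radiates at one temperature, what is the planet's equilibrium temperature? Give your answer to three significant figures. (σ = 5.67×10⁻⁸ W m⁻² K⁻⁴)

Energy balance: absorbed = emitted ⇒ πR²·S(1−A) = 4πR²·σT_eq⁴, so T_eq⁴ = S(1−A)/(4σ).
T_eq = [134 × 0.82 / (4 × 5.67×10⁻⁸)]^(1/4) = (4.84×10⁸)^(1/4) = 148 K.

T_eq ≈ 148 K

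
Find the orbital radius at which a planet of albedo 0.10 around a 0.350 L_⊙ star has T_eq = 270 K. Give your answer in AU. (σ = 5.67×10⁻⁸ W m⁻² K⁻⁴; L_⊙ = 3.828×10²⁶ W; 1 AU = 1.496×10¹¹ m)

d ≈ 0.596 AU

L = 0.350 × 3.828×10²⁶ = 1.34×10²⁶ W.
From T_eq⁴ = L(1−A)/(16πσd²): d = √[L(1−A)/(16πσT_eq⁴)].
d = √[1.34×10²⁶ × 0.90 / (16π × 5.67×10⁻⁸ × (270)⁴)] = 8.92×10¹⁰ m = 0.596 AU.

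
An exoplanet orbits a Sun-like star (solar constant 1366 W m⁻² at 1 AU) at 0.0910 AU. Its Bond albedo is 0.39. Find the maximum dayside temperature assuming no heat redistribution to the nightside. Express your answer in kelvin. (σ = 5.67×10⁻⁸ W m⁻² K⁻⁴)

T_ss ≈ 1150 K

Flux at 0.0910 AU: S = 1366/0.0910² = 1.65×10⁵ W m⁻².
With no redistribution each surface element balances locally: S(1−A) = σT⁴.
T = [1.65×10⁵ × 0.61 / 5.67×10⁻⁸]^(1/4) = (1.77×10¹²)^(1/4) = 1150 K.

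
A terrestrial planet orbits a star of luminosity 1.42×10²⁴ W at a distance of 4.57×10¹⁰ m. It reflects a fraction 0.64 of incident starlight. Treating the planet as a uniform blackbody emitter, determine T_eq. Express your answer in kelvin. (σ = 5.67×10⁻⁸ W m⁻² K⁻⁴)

Flux: S = L/(4πd²) = 1.42×10²⁴/(4π×(4.57×10¹⁰)²) = 54.1 W m⁻².
Energy balance: absorbed = emitted ⇒ πR²·S(1−A) = 4πR²·σT_eq⁴, so T_eq⁴ = S(1−A)/(4σ).
T_eq = [54.1 × 0.36 / (4 × 5.67×10⁻⁸)]^(1/4) = (8.59×10⁷)^(1/4) = 96.3 K.

T_eq ≈ 96.3 K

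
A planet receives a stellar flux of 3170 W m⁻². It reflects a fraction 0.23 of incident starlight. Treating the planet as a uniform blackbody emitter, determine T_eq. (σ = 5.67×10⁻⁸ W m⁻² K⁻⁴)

T_eq ≈ 322 K

Energy balance: absorbed = emitted ⇒ πR²·S(1−A) = 4πR²·σT_eq⁴, so T_eq⁴ = S(1−A)/(4σ).
T_eq = [3170 × 0.77 / (4 × 5.67×10⁻⁸)]^(1/4) = (1.08×10¹⁰)^(1/4) = 322 K.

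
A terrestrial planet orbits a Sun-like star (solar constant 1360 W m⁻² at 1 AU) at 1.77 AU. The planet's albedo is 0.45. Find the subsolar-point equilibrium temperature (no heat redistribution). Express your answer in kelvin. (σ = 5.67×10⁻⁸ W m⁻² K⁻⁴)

T_ss ≈ 255 K

Flux at 1.77 AU: S = 1360/1.77² = 434 W m⁻².
At the subsolar point the surface absorbs S(1−A) and emits σT⁴ per unit area — no factor of 4, since only the local patch is in balance.
T = [434 × 0.55 / 5.67×10⁻⁸]^(1/4) = (4.21×10⁹)^(1/4) = 255 K.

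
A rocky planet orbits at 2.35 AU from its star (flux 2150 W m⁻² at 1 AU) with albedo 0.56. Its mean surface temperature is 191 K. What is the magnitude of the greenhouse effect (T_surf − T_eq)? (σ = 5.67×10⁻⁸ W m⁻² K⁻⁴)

S = 2150/2.35² = 389.3 W m⁻².
T_eq = [S(1−A)/(4σ)]^(1/4) = [389.3×0.44/(4×5.67×10⁻⁸)]^(1/4) = 165.8 K.
ΔT = T_surf − T_eq = 191 − 165.8.

ΔT ≈ 25.2 K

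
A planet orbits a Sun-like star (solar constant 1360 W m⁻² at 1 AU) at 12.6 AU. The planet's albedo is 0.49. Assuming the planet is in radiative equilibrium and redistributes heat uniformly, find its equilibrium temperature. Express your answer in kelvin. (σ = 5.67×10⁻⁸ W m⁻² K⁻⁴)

T_eq ≈ 66.2 K

Flux at 12.6 AU: S = 1360/12.6² = 8.57 W m⁻².
Energy balance: absorbed = emitted ⇒ πR²·S(1−A) = 4πR²·σT_eq⁴, so T_eq⁴ = S(1−A)/(4σ).
T_eq = [8.57 × 0.51 / (4 × 5.67×10⁻⁸)]^(1/4) = (1.93×10⁷)^(1/4) = 66.2 K.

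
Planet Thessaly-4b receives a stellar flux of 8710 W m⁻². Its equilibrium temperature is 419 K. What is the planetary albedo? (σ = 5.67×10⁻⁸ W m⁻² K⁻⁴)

A ≈ 0.20

From T_eq⁴ = S(1−A)/(4σ): 1−A = 4σT_eq⁴/S.
1−A = 4 × 5.67×10⁻⁸ × (419)⁴ / 8710 = 0.803.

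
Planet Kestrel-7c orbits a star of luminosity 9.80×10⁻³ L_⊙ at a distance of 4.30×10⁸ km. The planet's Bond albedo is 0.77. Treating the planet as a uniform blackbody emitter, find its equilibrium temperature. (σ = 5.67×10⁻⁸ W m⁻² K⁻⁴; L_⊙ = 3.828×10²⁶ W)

d = 4.30×10⁸ km = 4.30×10¹¹ m.
L = 9.80×10⁻³ × 3.828×10²⁶ = 3.75×10²⁴ W.
Flux: S = L/(4πd²) = 3.75×10²⁴/(4π×(4.30×10¹¹)²) = 1.61 W m⁻².
Energy balance: absorbed = emitted ⇒ πR²·S(1−A) = 4πR²·σT_eq⁴, so T_eq⁴ = S(1−A)/(4σ).
T_eq = [1.61 × 0.23 / (4 × 5.67×10⁻⁸)]^(1/4) = (1.64×10⁶)^(1/4) = 35.8 K.

T_eq ≈ 35.8 K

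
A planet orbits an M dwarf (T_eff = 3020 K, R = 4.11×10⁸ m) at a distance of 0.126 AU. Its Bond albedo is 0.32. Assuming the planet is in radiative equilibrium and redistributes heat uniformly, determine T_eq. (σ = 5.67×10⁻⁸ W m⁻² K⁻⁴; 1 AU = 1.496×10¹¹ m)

T_eq ≈ 286 K

d = 0.126 AU = 1.88×10¹⁰ m.
L = 4πR_⋆²σT_⋆⁴ = 4π(4.11×10⁸)² × 5.67×10⁻⁸ × (3020)⁴ = 1.00×10²⁵ W.
S = L/(4πd²) = 2240 W m⁻².
Energy balance: absorbed = emitted ⇒ πR²·S(1−A) = 4πR²·σT_eq⁴, so T_eq⁴ = S(1−A)/(4σ).
T_eq = [2240 × 0.68 / (4 × 5.67×10⁻⁸)]^(1/4) = (6.72×10⁹)^(1/4) = 286 K.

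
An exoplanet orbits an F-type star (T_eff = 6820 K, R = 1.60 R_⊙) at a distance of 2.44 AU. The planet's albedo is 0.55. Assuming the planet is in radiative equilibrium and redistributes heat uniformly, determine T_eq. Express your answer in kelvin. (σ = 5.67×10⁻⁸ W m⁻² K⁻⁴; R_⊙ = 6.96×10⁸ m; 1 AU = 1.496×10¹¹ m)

T_eq ≈ 218 K

R_⋆ = 1.60 × 6.96×10⁸ = 1.11×10⁹ m.
d = 2.44 AU = 3.65×10¹¹ m.
L = 4πR_⋆²σT_⋆⁴ = 4π(1.11×10⁹)² × 5.67×10⁻⁸ × (6820)⁴ = 1.91×10²⁷ W.
S = L/(4πd²) = 1140 W m⁻².
Energy balance: absorbed = emitted ⇒ πR²·S(1−A) = 4πR²·σT_eq⁴, so T_eq⁴ = S(1−A)/(4σ).
T_eq = [1140 × 0.45 / (4 × 5.67×10⁻⁸)]^(1/4) = (2.27×10⁹)^(1/4) = 218 K.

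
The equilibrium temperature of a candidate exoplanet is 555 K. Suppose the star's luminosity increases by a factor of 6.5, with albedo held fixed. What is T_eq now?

T_eq ≈ 886 K

T_eq ∝ L^(1/4) · d^(−1/2).
T′ = 555 × 6.5^(1/4) = 886 K.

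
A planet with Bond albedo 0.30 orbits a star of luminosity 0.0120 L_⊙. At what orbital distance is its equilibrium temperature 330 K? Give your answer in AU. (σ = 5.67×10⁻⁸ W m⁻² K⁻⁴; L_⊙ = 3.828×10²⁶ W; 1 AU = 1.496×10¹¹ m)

d ≈ 0.0652 AU

L = 0.0120 × 3.828×10²⁶ = 4.59×10²⁴ W.
From T_eq⁴ = L(1−A)/(16πσd²): d = √[L(1−A)/(16πσT_eq⁴)].
d = √[4.59×10²⁴ × 0.70 / (16π × 5.67×10⁻⁸ × (330)⁴)] = 9.75×10⁹ m = 0.0652 AU.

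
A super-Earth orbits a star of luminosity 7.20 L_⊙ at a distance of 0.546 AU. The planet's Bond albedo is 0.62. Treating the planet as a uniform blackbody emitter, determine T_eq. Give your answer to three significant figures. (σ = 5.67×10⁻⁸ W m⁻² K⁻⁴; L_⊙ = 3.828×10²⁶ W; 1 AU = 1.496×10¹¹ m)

d = 0.546 AU = 8.17×10¹⁰ m.
L = 7.20 × 3.828×10²⁶ = 2.76×10²⁷ W.
Flux: S = L/(4πd²) = 2.76×10²⁷/(4π×(8.17×10¹⁰)²) = 3.29×10⁴ W m⁻².
Energy balance: absorbed = emitted ⇒ πR²·S(1−A) = 4πR²·σT_eq⁴, so T_eq⁴ = S(1−A)/(4σ).
T_eq = [3.29×10⁴ × 0.38 / (4 × 5.67×10⁻⁸)]^(1/4) = (5.51×10¹⁰)^(1/4) = 484 K.

T_eq ≈ 484 K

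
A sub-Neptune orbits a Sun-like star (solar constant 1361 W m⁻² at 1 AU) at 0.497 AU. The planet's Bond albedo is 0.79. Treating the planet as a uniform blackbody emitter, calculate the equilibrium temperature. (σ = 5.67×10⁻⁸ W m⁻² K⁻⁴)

Flux at 0.497 AU: S = 1361/0.497² = 5510 W m⁻².
Energy balance: absorbed = emitted ⇒ πR²·S(1−A) = 4πR²·σT_eq⁴, so T_eq⁴ = S(1−A)/(4σ).
T_eq = [5510 × 0.21 / (4 × 5.67×10⁻⁸)]^(1/4) = (5.10×10⁹)^(1/4) = 267 K.

T_eq ≈ 267 K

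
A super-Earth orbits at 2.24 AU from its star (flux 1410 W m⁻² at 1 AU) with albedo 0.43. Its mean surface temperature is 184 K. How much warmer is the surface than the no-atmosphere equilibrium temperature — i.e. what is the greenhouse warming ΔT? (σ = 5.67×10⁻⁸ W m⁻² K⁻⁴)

S = 1410/2.24² = 281.0 W m⁻².
T_eq = [S(1−A)/(4σ)]^(1/4) = [281.0×0.57/(4×5.67×10⁻⁸)]^(1/4) = 163.0 K.
ΔT = T_surf − T_eq = 184 − 163.0.

ΔT ≈ 21.0 K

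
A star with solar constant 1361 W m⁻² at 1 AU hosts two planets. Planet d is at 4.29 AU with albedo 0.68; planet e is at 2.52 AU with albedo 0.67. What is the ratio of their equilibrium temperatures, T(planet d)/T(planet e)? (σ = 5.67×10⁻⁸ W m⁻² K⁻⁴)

T₁/T₂ ≈ 0.761

T_eq = [S₀(1−A)/(4σd²)]^(1/4), so T ∝ (1−A)^(1/4) / √d.
T₁ = [1361×0.32/(4×5.67×10⁻⁸×4.29²)]^(1/4) = 101.07 K.
T₂ = [1361×0.33/(4×5.67×10⁻⁸×2.52²)]^(1/4) = 132.89 K.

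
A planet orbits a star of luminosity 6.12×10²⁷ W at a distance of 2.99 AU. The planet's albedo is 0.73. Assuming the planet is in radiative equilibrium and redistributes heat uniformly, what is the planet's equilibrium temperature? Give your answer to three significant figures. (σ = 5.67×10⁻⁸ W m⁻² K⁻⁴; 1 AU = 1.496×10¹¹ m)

T_eq ≈ 232 K

d = 2.99 AU = 4.47×10¹¹ m.
Flux: S = L/(4πd²) = 6.12×10²⁷/(4π×(4.47×10¹¹)²) = 2430 W m⁻².
Energy balance: absorbed = emitted ⇒ πR²·S(1−A) = 4πR²·σT_eq⁴, so T_eq⁴ = S(1−A)/(4σ).
T_eq = [2430 × 0.27 / (4 × 5.67×10⁻⁸)]^(1/4) = (2.90×10⁹)^(1/4) = 232 K.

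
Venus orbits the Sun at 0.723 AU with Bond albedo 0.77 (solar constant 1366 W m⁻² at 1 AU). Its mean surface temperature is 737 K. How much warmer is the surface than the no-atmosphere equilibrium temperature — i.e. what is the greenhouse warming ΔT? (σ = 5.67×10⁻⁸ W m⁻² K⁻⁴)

S = 1366/0.723² = 2613 W m⁻².
T_eq = [S(1−A)/(4σ)]^(1/4) = [2613×0.23/(4×5.67×10⁻⁸)]^(1/4) = 226.9 K.
ΔT = T_surf − T_eq = 737 − 226.9.

ΔT ≈ 510.1 K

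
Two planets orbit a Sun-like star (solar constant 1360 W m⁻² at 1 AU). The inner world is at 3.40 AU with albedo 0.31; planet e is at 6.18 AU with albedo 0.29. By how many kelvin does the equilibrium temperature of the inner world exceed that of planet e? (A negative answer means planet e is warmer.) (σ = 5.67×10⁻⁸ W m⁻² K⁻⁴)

T_eq = [S₀(1−A)/(4σd²)]^(1/4), so T ∝ (1−A)^(1/4) / √d.
T₁ = [1360×0.69/(4×5.67×10⁻⁸×3.40²)]^(1/4) = 137.55 K.
T₂ = [1360×0.71/(4×5.67×10⁻⁸×6.18²)]^(1/4) = 102.75 K.

ΔT ≈ 34.8 K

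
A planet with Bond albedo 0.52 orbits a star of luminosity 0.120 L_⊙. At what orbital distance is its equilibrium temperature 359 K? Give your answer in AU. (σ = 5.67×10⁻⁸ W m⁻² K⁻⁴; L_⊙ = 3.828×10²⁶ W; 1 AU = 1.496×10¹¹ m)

L = 0.120 × 3.828×10²⁶ = 4.59×10²⁵ W.
From T_eq⁴ = L(1−A)/(16πσd²): d = √[L(1−A)/(16πσT_eq⁴)].
d = √[4.59×10²⁵ × 0.48 / (16π × 5.67×10⁻⁸ × (359)⁴)] = 2.16×10¹⁰ m = 0.144 AU.

d ≈ 0.144 AU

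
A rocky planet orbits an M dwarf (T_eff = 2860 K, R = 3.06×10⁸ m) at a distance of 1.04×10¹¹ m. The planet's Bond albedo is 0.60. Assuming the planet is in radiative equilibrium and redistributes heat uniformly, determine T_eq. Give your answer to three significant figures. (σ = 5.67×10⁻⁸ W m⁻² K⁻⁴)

L = 4πR_⋆²σT_⋆⁴ = 4π(3.06×10⁸)² × 5.67×10⁻⁸ × (2860)⁴ = 4.46×10²⁴ W.
S = L/(4πd²) = 32.8 W m⁻².
Energy balance: absorbed = emitted ⇒ πR²·S(1−A) = 4πR²·σT_eq⁴, so T_eq⁴ = S(1−A)/(4σ).
T_eq = [32.8 × 0.40 / (4 × 5.67×10⁻⁸)]^(1/4) = (5.79×10⁷)^(1/4) = 87.2 K.

T_eq ≈ 87.2 K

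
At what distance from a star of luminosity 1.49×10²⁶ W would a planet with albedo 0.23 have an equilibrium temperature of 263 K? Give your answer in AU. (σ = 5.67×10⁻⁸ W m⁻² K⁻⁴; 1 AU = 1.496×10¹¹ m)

From T_eq⁴ = L(1−A)/(16πσd²): d = √[L(1−A)/(16πσT_eq⁴)].
d = √[1.49×10²⁶ × 0.77 / (16π × 5.67×10⁻⁸ × (263)⁴)] = 9.17×10¹⁰ m = 0.613 AU.

d ≈ 0.613 AU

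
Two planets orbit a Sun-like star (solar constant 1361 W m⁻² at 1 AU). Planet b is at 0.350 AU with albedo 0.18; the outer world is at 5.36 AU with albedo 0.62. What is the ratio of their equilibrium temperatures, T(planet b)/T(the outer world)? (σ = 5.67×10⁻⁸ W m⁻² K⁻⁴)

T_eq = [S₀(1−A)/(4σd²)]^(1/4), so T ∝ (1−A)^(1/4) / √d.
T₁ = [1361×0.82/(4×5.67×10⁻⁸×0.350²)]^(1/4) = 447.69 K.
T₂ = [1361×0.38/(4×5.67×10⁻⁸×5.36²)]^(1/4) = 94.39 K.

T₁/T₂ ≈ 4.743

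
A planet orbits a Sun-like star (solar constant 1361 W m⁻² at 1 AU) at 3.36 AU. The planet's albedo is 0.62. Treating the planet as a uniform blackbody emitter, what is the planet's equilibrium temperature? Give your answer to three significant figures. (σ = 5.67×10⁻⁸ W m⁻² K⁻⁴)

Flux at 3.36 AU: S = 1361/3.36² = 121 W m⁻².
Energy balance: absorbed = emitted ⇒ πR²·S(1−A) = 4πR²·σT_eq⁴, so T_eq⁴ = S(1−A)/(4σ).
T_eq = [121 × 0.38 / (4 × 5.67×10⁻⁸)]^(1/4) = (2.02×10⁸)^(1/4) = 119 K.

T_eq ≈ 119 K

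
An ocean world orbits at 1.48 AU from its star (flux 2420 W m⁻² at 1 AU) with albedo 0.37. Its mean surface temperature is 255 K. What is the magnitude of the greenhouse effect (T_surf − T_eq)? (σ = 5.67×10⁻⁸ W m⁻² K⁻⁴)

S = 2420/1.48² = 1105 W m⁻².
T_eq = [S(1−A)/(4σ)]^(1/4) = [1105×0.63/(4×5.67×10⁻⁸)]^(1/4) = 235.4 K.
ΔT = T_surf − T_eq = 255 − 235.4.

ΔT ≈ 19.6 K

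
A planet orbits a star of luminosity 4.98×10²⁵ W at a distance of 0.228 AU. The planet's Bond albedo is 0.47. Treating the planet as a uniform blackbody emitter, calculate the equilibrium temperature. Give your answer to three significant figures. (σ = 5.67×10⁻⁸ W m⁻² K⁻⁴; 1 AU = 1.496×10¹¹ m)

d = 0.228 AU = 3.41×10¹⁰ m.
Flux: S = L/(4πd²) = 4.98×10²⁵/(4π×(3.41×10¹⁰)²) = 3410 W m⁻².
Energy balance: absorbed = emitted ⇒ πR²·S(1−A) = 4πR²·σT_eq⁴, so T_eq⁴ = S(1−A)/(4σ).
T_eq = [3410 × 0.53 / (4 × 5.67×10⁻⁸)]^(1/4) = (7.96×10⁹)^(1/4) = 299 K.

T_eq ≈ 299 K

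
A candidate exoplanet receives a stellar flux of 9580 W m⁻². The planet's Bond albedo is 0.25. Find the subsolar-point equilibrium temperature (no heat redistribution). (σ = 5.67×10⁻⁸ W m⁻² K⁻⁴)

At the subsolar point the surface absorbs S(1−A) and emits σT⁴ per unit area — no factor of 4, since only the local patch is in balance.
T = [9580 × 0.75 / 5.67×10⁻⁸]^(1/4) = (1.27×10¹¹)^(1/4) = 597 K.

T_ss ≈ 597 K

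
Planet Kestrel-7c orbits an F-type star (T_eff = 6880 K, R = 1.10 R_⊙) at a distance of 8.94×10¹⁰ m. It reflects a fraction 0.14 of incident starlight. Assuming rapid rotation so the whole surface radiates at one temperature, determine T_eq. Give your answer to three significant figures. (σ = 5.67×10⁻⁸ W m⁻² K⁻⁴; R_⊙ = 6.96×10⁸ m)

R_⋆ = 1.10 × 6.96×10⁸ = 7.66×10⁸ m.
L = 4πR_⋆²σT_⋆⁴ = 4π(7.66×10⁸)² × 5.67×10⁻⁸ × (6880)⁴ = 9.36×10²⁶ W.
S = L/(4πd²) = 9320 W m⁻².
Energy balance: absorbed = emitted ⇒ πR²·S(1−A) = 4πR²·σT_eq⁴, so T_eq⁴ = S(1−A)/(4σ).
T_eq = [9320 × 0.86 / (4 × 5.67×10⁻⁸)]^(1/4) = (3.53×10¹⁰)^(1/4) = 434 K.

T_eq ≈ 434 K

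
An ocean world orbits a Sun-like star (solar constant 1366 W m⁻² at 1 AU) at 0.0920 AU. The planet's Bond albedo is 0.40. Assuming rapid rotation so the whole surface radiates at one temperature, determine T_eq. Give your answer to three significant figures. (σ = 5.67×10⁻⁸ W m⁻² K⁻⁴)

T_eq ≈ 808 K

Flux at 0.0920 AU: S = 1366/0.0920² = 1.61×10⁵ W m⁻².
Energy balance: absorbed = emitted ⇒ πR²·S(1−A) = 4πR²·σT_eq⁴, so T_eq⁴ = S(1−A)/(4σ).
T_eq = [1.61×10⁵ × 0.60 / (4 × 5.67×10⁻⁸)]^(1/4) = (4.27×10¹¹)^(1/4) = 808 K.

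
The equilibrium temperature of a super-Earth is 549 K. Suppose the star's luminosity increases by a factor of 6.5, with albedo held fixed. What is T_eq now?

T_eq ∝ L^(1/4) · d^(−1/2).
T′ = 549 × 6.5^(1/4) = 877 K.

T_eq ≈ 877 K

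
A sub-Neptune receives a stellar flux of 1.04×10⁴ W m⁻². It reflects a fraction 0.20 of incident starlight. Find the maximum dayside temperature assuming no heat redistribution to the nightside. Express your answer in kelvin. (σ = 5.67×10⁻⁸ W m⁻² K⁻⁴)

T_ss ≈ 619 K

With no redistribution each surface element balances locally: S(1−A) = σT⁴.
T = [1.04×10⁴ × 0.80 / 5.67×10⁻⁸]^(1/4) = (1.47×10¹¹)^(1/4) = 619 K.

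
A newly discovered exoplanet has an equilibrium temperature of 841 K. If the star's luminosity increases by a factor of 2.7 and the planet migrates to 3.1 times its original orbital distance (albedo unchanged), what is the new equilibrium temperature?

T_eq ≈ 612 K

T_eq ∝ L^(1/4) · d^(−1/2).
T′ = 841 × 2.7^(1/4) / 3.1^(1/2) = 612 K.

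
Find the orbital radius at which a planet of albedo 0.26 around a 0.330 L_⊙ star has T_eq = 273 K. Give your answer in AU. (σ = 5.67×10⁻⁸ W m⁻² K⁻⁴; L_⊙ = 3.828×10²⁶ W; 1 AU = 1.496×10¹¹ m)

L = 0.330 × 3.828×10²⁶ = 1.26×10²⁶ W.
From T_eq⁴ = L(1−A)/(16πσd²): d = √[L(1−A)/(16πσT_eq⁴)].
d = √[1.26×10²⁶ × 0.74 / (16π × 5.67×10⁻⁸ × (273)⁴)] = 7.68×10¹⁰ m = 0.514 AU.

d ≈ 0.514 AU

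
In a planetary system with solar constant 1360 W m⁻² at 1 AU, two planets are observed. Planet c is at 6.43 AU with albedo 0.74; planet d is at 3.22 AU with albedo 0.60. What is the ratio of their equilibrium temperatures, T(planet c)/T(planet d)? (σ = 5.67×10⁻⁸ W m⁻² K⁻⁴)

T_eq = [S₀(1−A)/(4σd²)]^(1/4), so T ∝ (1−A)^(1/4) / √d.
T₁ = [1360×0.26/(4×5.67×10⁻⁸×6.43²)]^(1/4) = 78.36 K.
T₂ = [1360×0.40/(4×5.67×10⁻⁸×3.22²)]^(1/4) = 123.33 K.

T₁/T₂ ≈ 0.635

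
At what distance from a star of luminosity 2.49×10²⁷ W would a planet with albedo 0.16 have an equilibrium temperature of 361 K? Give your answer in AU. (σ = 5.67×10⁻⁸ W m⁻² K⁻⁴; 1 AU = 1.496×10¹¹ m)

From T_eq⁴ = L(1−A)/(16πσd²): d = √[L(1−A)/(16πσT_eq⁴)].
d = √[2.49×10²⁷ × 0.84 / (16π × 5.67×10⁻⁸ × (361)⁴)] = 2.08×10¹¹ m = 1.39 AU.

d ≈ 1.39 AU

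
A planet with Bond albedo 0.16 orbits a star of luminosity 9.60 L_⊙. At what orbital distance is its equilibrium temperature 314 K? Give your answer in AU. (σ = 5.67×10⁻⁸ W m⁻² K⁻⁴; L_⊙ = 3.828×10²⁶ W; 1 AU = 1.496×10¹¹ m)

d ≈ 2.23 AU

L = 9.60 × 3.828×10²⁶ = 3.67×10²⁷ W.
From T_eq⁴ = L(1−A)/(16πσd²): d = √[L(1−A)/(16πσT_eq⁴)].
d = √[3.67×10²⁷ × 0.84 / (16π × 5.67×10⁻⁸ × (314)⁴)] = 3.34×10¹¹ m = 2.23 AU.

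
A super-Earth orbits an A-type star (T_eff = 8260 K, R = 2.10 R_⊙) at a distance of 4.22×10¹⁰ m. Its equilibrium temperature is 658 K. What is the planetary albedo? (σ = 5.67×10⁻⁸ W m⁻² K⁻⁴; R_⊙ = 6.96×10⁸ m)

R_⋆ = 2.10 × 6.96×10⁸ = 1.46×10⁹ m.
L = 4πR_⋆²σT_⋆⁴ = 4π(1.46×10⁹)² × 5.67×10⁻⁸ × (8260)⁴ = 7.09×10²⁷ W.
S = L/(4πd²) = 3.17×10⁵ W m⁻².
From T_eq⁴ = S(1−A)/(4σ): 1−A = 4σT_eq⁴/S.
1−A = 4 × 5.67×10⁻⁸ × (658)⁴ / 3.17×10⁵ = 0.134.

A ≈ 0.87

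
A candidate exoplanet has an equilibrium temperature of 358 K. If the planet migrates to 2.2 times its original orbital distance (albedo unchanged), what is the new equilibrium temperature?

T_eq ≈ 241 K

T_eq ∝ L^(1/4) · d^(−1/2).
T′ = 358 / 2.2^(1/2) = 241 K.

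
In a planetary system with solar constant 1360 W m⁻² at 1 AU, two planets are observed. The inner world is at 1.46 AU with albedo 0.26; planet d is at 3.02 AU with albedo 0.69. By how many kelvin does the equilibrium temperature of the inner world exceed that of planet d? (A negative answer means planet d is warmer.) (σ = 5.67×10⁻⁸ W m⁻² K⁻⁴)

T_eq = [S₀(1−A)/(4σd²)]^(1/4), so T ∝ (1−A)^(1/4) / √d.
T₁ = [1360×0.74/(4×5.67×10⁻⁸×1.46²)]^(1/4) = 213.60 K.
T₂ = [1360×0.31/(4×5.67×10⁻⁸×3.02²)]^(1/4) = 119.48 K.

ΔT ≈ 94.1 K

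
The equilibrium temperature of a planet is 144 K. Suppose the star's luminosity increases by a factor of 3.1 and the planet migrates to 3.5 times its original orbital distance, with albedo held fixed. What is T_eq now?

T_eq ∝ L^(1/4) · d^(−1/2).
T′ = 144 × 3.1^(1/4) / 3.5^(1/2) = 102 K.

T_eq ≈ 102 K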